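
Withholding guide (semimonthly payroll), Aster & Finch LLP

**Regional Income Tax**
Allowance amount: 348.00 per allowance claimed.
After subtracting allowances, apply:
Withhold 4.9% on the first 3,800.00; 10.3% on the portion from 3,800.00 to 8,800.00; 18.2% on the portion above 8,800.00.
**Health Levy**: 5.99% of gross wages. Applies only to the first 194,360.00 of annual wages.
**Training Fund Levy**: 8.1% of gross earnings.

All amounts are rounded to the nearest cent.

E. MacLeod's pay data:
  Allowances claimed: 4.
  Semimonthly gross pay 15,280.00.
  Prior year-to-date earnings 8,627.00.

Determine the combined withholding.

3,780.17

Regional Income Tax: taxable = 15,280.00 − 4×348.00 = 13,888.00
  701.20 + 18.2% × (13,888.00 − 8,800.00) = 701.20 + 18.2% × 5,088.00 = 1,627.22
Health Levy: 5.99% × 15,280.00 = 915.27
Training Fund Levy: 8.1% × 15,280.00 = 1,237.68
Total: 1,627.22 + 915.27 + 1,237.68 = 3,780.17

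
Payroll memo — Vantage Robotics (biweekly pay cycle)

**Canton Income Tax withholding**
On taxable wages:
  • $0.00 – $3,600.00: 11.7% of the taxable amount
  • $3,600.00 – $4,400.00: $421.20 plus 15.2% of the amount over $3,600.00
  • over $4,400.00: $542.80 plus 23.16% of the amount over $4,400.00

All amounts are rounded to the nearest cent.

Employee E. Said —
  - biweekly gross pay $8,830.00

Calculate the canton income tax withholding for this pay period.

$1,568.79

Canton Income Tax: taxable = $8,830.00
  $542.80 + 23.16% × ($8,830.00 − $4,400.00) = $542.80 + 23.16% × $4,430.00 = $1,568.79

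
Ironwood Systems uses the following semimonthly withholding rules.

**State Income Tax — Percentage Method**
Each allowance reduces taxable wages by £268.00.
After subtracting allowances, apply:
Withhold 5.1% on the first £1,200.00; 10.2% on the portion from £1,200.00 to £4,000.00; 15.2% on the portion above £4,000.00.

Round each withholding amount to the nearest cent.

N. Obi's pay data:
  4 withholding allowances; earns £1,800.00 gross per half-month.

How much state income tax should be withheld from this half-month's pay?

£37.13

State Income Tax: taxable = £1,800.00 − 4×£268.00 = £728.00
  5.1% × £728.00 = £37.13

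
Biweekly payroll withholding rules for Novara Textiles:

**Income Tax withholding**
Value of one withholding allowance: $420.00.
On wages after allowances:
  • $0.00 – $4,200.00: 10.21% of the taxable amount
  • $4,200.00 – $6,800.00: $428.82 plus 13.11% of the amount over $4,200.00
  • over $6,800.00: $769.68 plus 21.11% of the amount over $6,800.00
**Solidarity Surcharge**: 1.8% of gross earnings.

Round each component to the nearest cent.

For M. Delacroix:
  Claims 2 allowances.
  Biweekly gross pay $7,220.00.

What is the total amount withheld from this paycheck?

$844.58

Income Tax: taxable = $7,220.00 − 2×$420.00 = $6,380.00
  $428.82 + 13.11% × ($6,380.00 − $4,200.00) = $428.82 + 13.11% × $2,180.00 = $714.62
Solidarity Surcharge: 1.8% × $7,220.00 = $129.96
Total: $714.62 + $129.96 = $844.58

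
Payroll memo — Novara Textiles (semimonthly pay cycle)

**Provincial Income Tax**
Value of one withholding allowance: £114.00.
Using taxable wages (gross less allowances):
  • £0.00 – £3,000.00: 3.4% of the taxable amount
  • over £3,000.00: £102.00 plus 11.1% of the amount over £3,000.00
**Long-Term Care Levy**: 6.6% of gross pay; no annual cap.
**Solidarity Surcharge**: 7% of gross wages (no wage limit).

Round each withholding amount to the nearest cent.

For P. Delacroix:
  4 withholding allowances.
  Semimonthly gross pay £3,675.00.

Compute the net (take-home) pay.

£3,048.89

Provincial Income Tax: taxable = £3,675.00 − 4×£114.00 = £3,219.00
  £102.00 + 11.1% × (£3,219.00 − £3,000.00) = £102.00 + 11.1% × £219.00 = £126.31
Long-Term Care Levy: 6.6% × £3,675.00 = £242.55
Solidarity Surcharge: 7% × £3,675.00 = £257.25
Total withheld: £126.31 + £242.55 + £257.25 = £626.11
Net pay: £3,675.00 − £626.11 = £3,048.89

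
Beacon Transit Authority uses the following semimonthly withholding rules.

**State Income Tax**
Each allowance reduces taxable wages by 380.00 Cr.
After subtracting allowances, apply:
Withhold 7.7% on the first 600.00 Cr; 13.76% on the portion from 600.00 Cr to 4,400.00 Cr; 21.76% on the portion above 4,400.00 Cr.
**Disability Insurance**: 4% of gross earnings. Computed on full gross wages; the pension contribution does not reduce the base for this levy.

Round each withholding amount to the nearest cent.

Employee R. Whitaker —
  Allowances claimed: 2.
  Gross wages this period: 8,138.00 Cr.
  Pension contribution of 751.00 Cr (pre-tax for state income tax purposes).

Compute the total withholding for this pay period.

State Income Tax: taxable = 8,138.00 Cr − 751.00 Cr − 2×380.00 Cr = 6,627.00 Cr
  569.08 Cr + 21.76% × (6,627.00 Cr − 4,400.00 Cr) = 569.08 Cr + 21.76% × 2,227.00 Cr = 1,053.68 Cr
Disability Insurance: 4% × 8,138.00 Cr = 325.52 Cr
Total: 1,053.68 Cr + 325.52 Cr = 1,379.20 Cr

1,379.20 Cr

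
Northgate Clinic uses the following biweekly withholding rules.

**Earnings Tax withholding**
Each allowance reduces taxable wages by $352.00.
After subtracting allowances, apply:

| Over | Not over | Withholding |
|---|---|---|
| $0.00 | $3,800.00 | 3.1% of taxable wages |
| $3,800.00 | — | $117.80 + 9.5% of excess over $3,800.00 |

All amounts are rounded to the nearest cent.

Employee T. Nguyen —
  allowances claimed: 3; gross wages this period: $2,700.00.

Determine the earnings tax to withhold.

$50.96

Earnings Tax: taxable = $2,700.00 − 3×$352.00 = $1,644.00
  3.1% × $1,644.00 = $50.96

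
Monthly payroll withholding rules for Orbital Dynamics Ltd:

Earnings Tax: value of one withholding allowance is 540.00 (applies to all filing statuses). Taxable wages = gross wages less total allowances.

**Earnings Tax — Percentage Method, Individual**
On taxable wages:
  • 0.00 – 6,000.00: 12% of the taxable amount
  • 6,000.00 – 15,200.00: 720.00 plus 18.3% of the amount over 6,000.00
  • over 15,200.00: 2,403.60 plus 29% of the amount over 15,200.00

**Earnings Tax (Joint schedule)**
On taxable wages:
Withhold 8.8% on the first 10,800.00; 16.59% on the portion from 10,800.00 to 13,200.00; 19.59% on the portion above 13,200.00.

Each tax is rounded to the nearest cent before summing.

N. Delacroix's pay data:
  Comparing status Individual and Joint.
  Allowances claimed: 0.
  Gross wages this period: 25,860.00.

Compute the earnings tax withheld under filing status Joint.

3,828.65

Earnings Tax (Joint): taxable = 25,860.00
  1,348.56 + 19.59% × (25,860.00 − 13,200.00) = 1,348.56 + 19.59% × 12,660.00 = 3,828.65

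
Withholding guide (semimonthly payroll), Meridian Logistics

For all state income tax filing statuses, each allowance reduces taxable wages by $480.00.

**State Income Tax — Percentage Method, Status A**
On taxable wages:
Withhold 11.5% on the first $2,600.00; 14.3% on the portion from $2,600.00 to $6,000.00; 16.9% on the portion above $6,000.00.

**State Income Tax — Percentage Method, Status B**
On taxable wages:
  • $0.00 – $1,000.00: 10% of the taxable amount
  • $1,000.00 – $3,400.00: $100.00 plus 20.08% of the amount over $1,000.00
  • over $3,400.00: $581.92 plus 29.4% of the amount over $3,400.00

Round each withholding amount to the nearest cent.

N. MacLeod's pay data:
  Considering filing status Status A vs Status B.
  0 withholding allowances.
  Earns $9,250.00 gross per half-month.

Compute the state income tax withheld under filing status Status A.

State Income Tax (Status A): taxable = $9,250.00
  $785.20 + 16.9% × ($9,250.00 − $6,000.00) = $785.20 + 16.9% × $3,250.00 = $1,334.45

$1,334.45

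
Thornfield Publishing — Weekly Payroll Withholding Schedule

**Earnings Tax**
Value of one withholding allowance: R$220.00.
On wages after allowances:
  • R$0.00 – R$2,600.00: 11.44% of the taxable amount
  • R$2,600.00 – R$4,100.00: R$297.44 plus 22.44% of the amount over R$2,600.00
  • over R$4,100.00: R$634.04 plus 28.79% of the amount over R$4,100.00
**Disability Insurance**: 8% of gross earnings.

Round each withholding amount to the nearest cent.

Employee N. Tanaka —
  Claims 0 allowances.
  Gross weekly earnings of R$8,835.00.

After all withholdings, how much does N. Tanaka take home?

Earnings Tax: taxable = R$8,835.00
  R$634.04 + 28.79% × (R$8,835.00 − R$4,100.00) = R$634.04 + 28.79% × R$4,735.00 = R$1,997.25
Disability Insurance: 8% × R$8,835.00 = R$706.80
Total withheld: R$1,997.25 + R$706.80 = R$2,704.05
Net pay: R$8,835.00 − R$2,704.05 = R$6,130.95

R$6,130.95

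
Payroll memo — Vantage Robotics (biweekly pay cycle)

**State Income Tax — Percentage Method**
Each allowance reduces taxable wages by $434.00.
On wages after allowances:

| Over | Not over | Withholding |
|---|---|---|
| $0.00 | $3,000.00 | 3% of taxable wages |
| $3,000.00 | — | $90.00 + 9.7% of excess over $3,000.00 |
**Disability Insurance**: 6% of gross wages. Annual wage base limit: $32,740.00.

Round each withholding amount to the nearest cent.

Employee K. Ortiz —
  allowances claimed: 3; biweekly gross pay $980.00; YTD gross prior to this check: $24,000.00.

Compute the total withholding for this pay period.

State Income Tax: taxable = $980.00 − 3×$434.00 = $-322.00
  Taxable ≤ 0 → $0.00
Disability Insurance: 6% × $980.00 = $58.80
Total: $0.00 + $58.80 = $58.80

$58.80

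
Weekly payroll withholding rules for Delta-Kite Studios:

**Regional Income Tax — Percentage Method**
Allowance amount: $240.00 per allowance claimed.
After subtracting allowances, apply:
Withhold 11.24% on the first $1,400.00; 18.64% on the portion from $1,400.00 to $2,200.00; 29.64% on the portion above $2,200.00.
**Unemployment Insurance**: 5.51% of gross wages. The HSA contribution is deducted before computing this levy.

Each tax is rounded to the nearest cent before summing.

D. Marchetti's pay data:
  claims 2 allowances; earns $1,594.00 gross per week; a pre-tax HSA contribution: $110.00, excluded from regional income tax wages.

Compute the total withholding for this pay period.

$194.62

Regional Income Tax: taxable = $1,594.00 − $110.00 − 2×$240.00 = $1,004.00
  11.24% × $1,004.00 = $112.85
Unemployment Insurance: 5.51% × $1,484.00 = $81.77
Total: $112.85 + $81.77 = $194.62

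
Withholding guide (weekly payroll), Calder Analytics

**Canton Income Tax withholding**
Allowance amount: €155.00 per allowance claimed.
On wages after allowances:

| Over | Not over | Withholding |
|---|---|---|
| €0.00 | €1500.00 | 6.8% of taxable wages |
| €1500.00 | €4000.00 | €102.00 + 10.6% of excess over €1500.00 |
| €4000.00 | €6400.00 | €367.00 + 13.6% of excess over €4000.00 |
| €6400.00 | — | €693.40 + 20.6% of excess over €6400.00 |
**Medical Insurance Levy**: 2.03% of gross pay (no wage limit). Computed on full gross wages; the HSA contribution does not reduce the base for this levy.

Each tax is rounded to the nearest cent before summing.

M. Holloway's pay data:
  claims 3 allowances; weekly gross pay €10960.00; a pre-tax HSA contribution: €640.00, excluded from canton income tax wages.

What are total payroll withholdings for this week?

Canton Income Tax: taxable = €10960.00 − €640.00 − 3×€155.00 = €9855.00
  €693.40 + 20.6% × (€9855.00 − €6400.00) = €693.40 + 20.6% × €3455.00 = €1405.13
Medical Insurance Levy: 2.03% × €10960.00 = €222.49
Total: €1405.13 + €222.49 = €1627.62

€1627.62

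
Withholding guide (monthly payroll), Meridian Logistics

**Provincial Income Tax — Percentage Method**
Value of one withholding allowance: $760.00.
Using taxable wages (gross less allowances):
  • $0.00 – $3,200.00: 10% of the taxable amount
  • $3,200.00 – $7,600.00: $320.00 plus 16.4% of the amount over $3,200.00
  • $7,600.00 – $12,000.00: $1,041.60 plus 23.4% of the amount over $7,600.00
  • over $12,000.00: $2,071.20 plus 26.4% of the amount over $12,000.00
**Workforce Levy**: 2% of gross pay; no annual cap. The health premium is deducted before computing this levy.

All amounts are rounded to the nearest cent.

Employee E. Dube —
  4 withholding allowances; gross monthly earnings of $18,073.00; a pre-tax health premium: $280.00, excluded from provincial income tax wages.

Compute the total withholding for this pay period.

Provincial Income Tax: taxable = $18,073.00 − $280.00 − 4×$760.00 = $14,753.00
  $2,071.20 + 26.4% × ($14,753.00 − $12,000.00) = $2,071.20 + 26.4% × $2,753.00 = $2,797.99
Workforce Levy: 2% × $17,793.00 = $355.86
Total: $2,797.99 + $355.86 = $3,153.85

$3,153.85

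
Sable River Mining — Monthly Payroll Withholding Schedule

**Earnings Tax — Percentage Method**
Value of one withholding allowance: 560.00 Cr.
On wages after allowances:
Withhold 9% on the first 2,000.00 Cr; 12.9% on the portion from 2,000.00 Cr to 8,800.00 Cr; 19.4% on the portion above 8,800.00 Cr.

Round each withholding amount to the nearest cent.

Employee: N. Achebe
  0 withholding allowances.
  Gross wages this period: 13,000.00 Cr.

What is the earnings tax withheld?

Earnings Tax: taxable = 13,000.00 Cr
  1,057.20 Cr + 19.4% × (13,000.00 Cr − 8,800.00 Cr) = 1,057.20 Cr + 19.4% × 4,200.00 Cr = 1,872.00 Cr

1,872.00 Cr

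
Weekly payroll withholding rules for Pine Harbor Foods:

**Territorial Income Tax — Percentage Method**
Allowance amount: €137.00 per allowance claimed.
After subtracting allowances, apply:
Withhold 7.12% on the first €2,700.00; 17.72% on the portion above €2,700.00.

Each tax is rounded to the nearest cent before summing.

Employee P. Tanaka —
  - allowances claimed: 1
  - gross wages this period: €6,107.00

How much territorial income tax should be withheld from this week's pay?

€771.68

Territorial Income Tax: taxable = €6,107.00 − 1×€137.00 = €5,970.00
  €192.24 + 17.72% × (€5,970.00 − €2,700.00) = €192.24 + 17.72% × €3,270.00 = €771.68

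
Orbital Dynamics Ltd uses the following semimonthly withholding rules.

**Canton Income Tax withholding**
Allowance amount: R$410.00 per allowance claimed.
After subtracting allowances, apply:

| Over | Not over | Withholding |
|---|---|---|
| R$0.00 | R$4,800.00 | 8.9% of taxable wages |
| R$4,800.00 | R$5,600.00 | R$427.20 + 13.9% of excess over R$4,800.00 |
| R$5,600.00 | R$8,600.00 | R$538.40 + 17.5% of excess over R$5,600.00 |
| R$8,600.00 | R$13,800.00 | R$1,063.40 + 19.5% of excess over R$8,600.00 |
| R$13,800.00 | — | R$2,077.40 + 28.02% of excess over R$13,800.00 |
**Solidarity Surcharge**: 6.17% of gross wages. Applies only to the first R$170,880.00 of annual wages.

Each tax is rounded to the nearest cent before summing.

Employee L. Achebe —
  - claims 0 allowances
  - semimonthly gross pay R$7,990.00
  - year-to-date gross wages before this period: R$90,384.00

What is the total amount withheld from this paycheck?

R$1,449.63

Canton Income Tax: taxable = R$7,990.00
  R$538.40 + 17.5% × (R$7,990.00 − R$5,600.00) = R$538.40 + 17.5% × R$2,390.00 = R$956.65
Solidarity Surcharge: 6.17% × R$7,990.00 = R$492.98
Total: R$956.65 + R$492.98 = R$1,449.63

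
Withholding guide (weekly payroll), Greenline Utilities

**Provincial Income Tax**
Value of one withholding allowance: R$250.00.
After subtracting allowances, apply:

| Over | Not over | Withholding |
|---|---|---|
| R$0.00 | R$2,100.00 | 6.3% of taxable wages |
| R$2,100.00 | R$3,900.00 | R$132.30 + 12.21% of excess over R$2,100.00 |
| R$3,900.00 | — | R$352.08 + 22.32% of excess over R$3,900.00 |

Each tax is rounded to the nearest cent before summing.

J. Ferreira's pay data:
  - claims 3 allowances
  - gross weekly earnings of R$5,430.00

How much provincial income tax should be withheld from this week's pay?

Provincial Income Tax: taxable = R$5,430.00 − 3×R$250.00 = R$4,680.00
  R$352.08 + 22.32% × (R$4,680.00 − R$3,900.00) = R$352.08 + 22.32% × R$780.00 = R$526.18

R$526.18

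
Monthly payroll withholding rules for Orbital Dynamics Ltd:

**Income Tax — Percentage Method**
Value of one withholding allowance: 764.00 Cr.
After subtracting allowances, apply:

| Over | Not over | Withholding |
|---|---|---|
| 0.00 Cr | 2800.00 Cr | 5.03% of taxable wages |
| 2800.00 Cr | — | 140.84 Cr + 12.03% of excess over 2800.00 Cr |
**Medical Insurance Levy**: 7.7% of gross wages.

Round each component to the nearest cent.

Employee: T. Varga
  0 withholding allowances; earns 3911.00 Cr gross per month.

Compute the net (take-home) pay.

Income Tax: taxable = 3911.00 Cr
  140.84 Cr + 12.03% × (3911.00 Cr − 2800.00 Cr) = 140.84 Cr + 12.03% × 1111.00 Cr = 274.49 Cr
Medical Insurance Levy: 7.7% × 3911.00 Cr = 301.15 Cr
Total withheld: 274.49 Cr + 301.15 Cr = 575.64 Cr
Net pay: 3911.00 Cr − 575.64 Cr = 3335.36 Cr

3335.36 Cr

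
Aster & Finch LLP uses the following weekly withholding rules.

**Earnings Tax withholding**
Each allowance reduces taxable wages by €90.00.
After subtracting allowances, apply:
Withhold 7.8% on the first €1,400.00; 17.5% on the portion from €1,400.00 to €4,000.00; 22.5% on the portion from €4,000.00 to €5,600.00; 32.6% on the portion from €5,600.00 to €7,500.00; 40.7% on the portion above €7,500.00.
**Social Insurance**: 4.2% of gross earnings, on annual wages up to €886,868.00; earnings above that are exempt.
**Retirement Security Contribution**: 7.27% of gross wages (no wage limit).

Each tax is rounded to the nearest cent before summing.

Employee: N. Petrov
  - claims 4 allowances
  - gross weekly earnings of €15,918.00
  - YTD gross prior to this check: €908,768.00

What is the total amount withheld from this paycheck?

€5,980.45

Earnings Tax: taxable = €15,918.00 − 4×€90.00 = €15,558.00
  €1,543.60 + 40.7% × (€15,558.00 − €7,500.00) = €1,543.60 + 40.7% × €8,058.00 = €4,823.21
Social Insurance: YTD €908,768.00 ≥ cap €886,868.00 → €0.00
Retirement Security Contribution: 7.27% × €15,918.00 = €1,157.24
Total: €4,823.21 + €0.00 + €1,157.24 = €5,980.45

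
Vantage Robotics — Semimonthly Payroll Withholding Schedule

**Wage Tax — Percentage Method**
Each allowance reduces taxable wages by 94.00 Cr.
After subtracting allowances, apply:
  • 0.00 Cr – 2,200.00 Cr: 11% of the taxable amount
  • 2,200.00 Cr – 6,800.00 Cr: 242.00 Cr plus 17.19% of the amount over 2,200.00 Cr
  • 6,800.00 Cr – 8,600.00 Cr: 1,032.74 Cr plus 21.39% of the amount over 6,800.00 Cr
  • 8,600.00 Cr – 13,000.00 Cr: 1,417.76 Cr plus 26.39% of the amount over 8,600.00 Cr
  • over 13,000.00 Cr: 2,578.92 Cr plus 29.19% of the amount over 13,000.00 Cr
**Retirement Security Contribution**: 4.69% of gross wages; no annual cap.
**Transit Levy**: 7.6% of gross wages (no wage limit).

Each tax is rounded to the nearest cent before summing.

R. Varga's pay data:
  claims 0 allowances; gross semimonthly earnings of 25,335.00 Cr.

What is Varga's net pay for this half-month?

Wage Tax: taxable = 25,335.00 Cr
  2,578.92 Cr + 29.19% × (25,335.00 Cr − 13,000.00 Cr) = 2,578.92 Cr + 29.19% × 12,335.00 Cr = 6,179.51 Cr
Retirement Security Contribution: 4.69% × 25,335.00 Cr = 1,188.21 Cr
Transit Levy: 7.6% × 25,335.00 Cr = 1,925.46 Cr
Total withheld: 6,179.51 Cr + 1,188.21 Cr + 1,925.46 Cr = 9,293.18 Cr
Net pay: 25,335.00 Cr − 9,293.18 Cr = 16,041.82 Cr

16,041.82 Cr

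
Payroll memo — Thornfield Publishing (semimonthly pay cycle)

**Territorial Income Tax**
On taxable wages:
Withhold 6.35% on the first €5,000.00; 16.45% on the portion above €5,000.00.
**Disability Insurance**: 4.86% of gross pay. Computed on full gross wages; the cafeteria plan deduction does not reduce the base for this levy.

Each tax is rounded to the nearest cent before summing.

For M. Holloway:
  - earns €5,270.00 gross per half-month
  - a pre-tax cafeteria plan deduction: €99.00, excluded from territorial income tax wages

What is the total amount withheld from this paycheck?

Territorial Income Tax: taxable = €5,270.00 − €99.00 = €5,171.00
  €317.50 + 16.45% × (€5,171.00 − €5,000.00) = €317.50 + 16.45% × €171.00 = €345.63
Disability Insurance: 4.86% × €5,270.00 = €256.12
Total: €345.63 + €256.12 = €601.75

€601.75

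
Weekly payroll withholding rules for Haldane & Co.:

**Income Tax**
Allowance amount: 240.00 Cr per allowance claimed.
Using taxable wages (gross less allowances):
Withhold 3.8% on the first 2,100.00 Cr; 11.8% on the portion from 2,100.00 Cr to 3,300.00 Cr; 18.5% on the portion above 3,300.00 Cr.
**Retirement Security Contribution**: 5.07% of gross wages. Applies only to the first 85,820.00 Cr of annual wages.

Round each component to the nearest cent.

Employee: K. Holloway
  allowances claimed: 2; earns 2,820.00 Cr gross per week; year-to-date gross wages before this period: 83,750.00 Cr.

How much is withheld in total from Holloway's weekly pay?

213.07 Cr

Income Tax: taxable = 2,820.00 Cr − 2×240.00 Cr = 2,340.00 Cr
  79.80 Cr + 11.8% × (2,340.00 Cr − 2,100.00 Cr) = 79.80 Cr + 11.8% × 240.00 Cr = 108.12 Cr
Retirement Security Contribution: cap 85,820.00 Cr − YTD 83,750.00 Cr = 2,070.00 Cr subject; 5.07% × 2,070.00 Cr = 104.95 Cr
Total: 108.12 Cr + 104.95 Cr = 213.07 Cr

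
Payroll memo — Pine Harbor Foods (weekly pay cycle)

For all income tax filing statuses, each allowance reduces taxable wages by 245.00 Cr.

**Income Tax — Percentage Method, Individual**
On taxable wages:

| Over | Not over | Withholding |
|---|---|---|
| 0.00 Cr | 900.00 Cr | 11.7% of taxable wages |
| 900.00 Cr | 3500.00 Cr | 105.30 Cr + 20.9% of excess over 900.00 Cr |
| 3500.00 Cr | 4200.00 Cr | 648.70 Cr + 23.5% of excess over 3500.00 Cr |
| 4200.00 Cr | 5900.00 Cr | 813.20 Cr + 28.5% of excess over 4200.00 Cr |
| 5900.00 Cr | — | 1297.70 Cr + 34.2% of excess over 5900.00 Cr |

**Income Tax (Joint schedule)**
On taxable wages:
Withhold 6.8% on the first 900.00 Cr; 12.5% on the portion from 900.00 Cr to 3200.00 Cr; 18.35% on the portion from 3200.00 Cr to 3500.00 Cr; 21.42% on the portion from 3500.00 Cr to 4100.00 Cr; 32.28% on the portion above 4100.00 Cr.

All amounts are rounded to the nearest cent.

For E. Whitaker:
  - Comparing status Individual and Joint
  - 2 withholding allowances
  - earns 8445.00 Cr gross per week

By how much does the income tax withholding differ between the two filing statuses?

Income Tax (Individual): taxable = 8445.00 Cr − 2×245.00 Cr = 7955.00 Cr
  1297.70 Cr + 34.2% × (7955.00 Cr − 5900.00 Cr) = 1297.70 Cr + 34.2% × 2055.00 Cr = 2000.51 Cr
Income Tax (Joint): taxable = 8445.00 Cr − 2×245.00 Cr = 7955.00 Cr
  532.27 Cr + 32.28% × (7955.00 Cr − 4100.00 Cr) = 532.27 Cr + 32.28% × 3855.00 Cr = 1776.66 Cr
Difference: |2000.51 Cr − 1776.66 Cr| = 223.85 Cr (higher under Individual)

223.85 Cr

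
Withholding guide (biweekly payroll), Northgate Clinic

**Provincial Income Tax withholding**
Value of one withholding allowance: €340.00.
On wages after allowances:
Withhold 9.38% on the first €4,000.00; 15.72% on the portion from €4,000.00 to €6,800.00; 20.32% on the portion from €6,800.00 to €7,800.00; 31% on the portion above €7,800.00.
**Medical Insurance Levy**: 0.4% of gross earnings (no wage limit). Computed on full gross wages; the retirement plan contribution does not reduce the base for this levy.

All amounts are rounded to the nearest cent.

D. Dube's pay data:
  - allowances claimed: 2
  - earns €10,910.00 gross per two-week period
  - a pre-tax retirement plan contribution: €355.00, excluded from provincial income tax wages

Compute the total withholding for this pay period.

€1,705.45

Provincial Income Tax: taxable = €10,910.00 − €355.00 − 2×€340.00 = €9,875.00
  €1,018.56 + 31% × (€9,875.00 − €7,800.00) = €1,018.56 + 31% × €2,075.00 = €1,661.81
Medical Insurance Levy: 0.4% × €10,910.00 = €43.64
Total: €1,661.81 + €43.64 = €1,705.45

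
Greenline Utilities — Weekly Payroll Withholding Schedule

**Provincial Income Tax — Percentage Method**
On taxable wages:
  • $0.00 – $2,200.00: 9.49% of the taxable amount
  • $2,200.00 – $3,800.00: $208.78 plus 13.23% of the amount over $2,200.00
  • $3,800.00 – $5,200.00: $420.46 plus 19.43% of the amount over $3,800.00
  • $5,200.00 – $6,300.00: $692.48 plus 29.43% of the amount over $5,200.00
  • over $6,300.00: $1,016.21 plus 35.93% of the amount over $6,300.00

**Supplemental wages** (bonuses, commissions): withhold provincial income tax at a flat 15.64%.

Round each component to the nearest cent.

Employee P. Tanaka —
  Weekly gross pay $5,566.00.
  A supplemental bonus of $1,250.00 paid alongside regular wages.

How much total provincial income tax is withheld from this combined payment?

Provincial Income Tax: taxable = $5,566.00
  $692.48 + 29.43% × ($5,566.00 − $5,200.00) = $692.48 + 29.43% × $366.00 = $800.19
Supplemental (15.64% flat on bonus): 15.64% × $1,250.00 = $195.50
Total provincial income tax: $800.19 + $195.50 = $995.69

$995.69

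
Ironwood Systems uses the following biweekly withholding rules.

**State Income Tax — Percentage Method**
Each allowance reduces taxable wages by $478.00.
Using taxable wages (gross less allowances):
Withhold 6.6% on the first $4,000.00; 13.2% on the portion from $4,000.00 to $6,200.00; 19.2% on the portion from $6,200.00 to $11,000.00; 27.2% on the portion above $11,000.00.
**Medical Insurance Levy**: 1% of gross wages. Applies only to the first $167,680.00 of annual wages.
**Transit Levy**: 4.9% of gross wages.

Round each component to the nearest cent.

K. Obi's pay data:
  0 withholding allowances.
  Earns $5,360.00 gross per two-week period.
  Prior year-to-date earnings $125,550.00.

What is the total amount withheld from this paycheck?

$759.76

State Income Tax: taxable = $5,360.00
  $264.00 + 13.2% × ($5,360.00 − $4,000.00) = $264.00 + 13.2% × $1,360.00 = $443.52
Medical Insurance Levy: 1% × $5,360.00 = $53.60
Transit Levy: 4.9% × $5,360.00 = $262.64
Total: $443.52 + $53.60 + $262.64 = $759.76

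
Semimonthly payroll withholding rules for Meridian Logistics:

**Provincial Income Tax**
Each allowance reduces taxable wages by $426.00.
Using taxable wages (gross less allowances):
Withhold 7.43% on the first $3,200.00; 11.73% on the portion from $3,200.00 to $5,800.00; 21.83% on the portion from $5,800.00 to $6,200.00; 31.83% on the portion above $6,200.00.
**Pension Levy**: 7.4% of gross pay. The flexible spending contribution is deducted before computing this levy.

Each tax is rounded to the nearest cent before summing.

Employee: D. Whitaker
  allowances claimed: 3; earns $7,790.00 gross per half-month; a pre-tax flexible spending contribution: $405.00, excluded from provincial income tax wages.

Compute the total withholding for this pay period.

Provincial Income Tax: taxable = $7,790.00 − $405.00 − 3×$426.00 = $6,107.00
  $542.74 + 21.83% × ($6,107.00 − $5,800.00) = $542.74 + 21.83% × $307.00 = $609.76
Pension Levy: 7.4% × $7,385.00 = $546.49
Total: $609.76 + $546.49 = $1,156.25

$1,156.25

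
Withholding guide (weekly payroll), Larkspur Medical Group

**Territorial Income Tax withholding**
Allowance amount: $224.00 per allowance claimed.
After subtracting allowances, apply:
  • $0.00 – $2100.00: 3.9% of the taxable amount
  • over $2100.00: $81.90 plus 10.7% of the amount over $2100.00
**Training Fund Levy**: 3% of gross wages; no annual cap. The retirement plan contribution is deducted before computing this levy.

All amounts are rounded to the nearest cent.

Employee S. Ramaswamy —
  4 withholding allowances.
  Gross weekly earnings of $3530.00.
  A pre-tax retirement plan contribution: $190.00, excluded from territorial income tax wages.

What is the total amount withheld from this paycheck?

$218.91

Territorial Income Tax: taxable = $3530.00 − $190.00 − 4×$224.00 = $2444.00
  $81.90 + 10.7% × ($2444.00 − $2100.00) = $81.90 + 10.7% × $344.00 = $118.71
Training Fund Levy: 3% × $3340.00 = $100.20
Total: $118.71 + $100.20 = $218.91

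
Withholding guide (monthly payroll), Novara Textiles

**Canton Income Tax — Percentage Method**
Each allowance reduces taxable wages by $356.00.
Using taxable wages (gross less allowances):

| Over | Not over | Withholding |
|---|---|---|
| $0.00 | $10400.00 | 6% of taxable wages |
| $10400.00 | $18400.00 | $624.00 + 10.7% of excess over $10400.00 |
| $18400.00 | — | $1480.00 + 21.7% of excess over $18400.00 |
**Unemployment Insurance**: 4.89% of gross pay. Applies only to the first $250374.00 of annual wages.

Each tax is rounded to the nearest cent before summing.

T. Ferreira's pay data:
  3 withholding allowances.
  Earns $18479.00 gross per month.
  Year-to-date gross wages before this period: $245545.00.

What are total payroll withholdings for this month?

Canton Income Tax: taxable = $18479.00 − 3×$356.00 = $17411.00
  $624.00 + 10.7% × ($17411.00 − $10400.00) = $624.00 + 10.7% × $7011.00 = $1374.18
Unemployment Insurance: cap $250374.00 − YTD $245545.00 = $4829.00 subject; 4.89% × $4829.00 = $236.14
Total: $1374.18 + $236.14 = $1610.32

$1610.32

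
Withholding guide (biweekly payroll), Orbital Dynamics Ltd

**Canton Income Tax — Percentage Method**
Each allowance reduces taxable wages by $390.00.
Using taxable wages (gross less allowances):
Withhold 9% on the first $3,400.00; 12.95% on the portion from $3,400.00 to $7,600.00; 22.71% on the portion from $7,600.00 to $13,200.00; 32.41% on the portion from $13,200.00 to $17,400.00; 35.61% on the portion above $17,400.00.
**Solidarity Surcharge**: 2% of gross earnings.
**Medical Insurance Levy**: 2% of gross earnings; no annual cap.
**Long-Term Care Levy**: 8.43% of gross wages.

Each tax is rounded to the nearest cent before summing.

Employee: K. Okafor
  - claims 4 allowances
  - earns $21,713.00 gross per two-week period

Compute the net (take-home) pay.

Canton Income Tax: taxable = $21,713.00 − 4×$390.00 = $20,153.00
  $3,482.88 + 35.61% × ($20,153.00 − $17,400.00) = $3,482.88 + 35.61% × $2,753.00 = $4,463.22
Solidarity Surcharge: 2% × $21,713.00 = $434.26
Medical Insurance Levy: 2% × $21,713.00 = $434.26
Long-Term Care Levy: 8.43% × $21,713.00 = $1,830.41
Total withheld: $4,463.22 + $434.26 + $434.26 + $1,830.41 = $7,162.15
Net pay: $21,713.00 − $7,162.15 = $14,550.85

$14,550.85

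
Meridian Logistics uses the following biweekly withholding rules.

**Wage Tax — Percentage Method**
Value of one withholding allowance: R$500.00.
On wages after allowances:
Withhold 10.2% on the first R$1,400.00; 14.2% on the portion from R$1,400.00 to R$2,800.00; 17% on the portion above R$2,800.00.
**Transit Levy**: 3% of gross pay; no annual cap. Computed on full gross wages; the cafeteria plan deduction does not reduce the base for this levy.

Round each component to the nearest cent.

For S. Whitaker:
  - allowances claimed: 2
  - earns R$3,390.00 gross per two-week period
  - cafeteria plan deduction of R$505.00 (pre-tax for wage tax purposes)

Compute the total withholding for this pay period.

R$313.37

Wage Tax: taxable = R$3,390.00 − R$505.00 − 2×R$500.00 = R$1,885.00
  R$142.80 + 14.2% × (R$1,885.00 − R$1,400.00) = R$142.80 + 14.2% × R$485.00 = R$211.67
Transit Levy: 3% × R$3,390.00 = R$101.70
Total: R$211.67 + R$101.70 = R$313.37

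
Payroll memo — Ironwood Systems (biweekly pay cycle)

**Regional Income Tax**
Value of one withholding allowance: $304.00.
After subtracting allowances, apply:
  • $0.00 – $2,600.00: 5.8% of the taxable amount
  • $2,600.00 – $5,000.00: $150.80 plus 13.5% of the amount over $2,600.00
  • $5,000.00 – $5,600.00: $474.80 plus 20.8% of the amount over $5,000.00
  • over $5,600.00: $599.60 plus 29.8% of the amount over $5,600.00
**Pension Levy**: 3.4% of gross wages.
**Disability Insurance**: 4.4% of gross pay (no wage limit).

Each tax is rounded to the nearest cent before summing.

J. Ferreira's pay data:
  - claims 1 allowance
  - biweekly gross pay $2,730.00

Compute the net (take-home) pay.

$2,376.35

Regional Income Tax: taxable = $2,730.00 − 1×$304.00 = $2,426.00
  5.8% × $2,426.00 = $140.71
Pension Levy: 3.4% × $2,730.00 = $92.82
Disability Insurance: 4.4% × $2,730.00 = $120.12
Total withheld: $140.71 + $92.82 + $120.12 = $353.65
Net pay: $2,730.00 − $353.65 = $2,376.35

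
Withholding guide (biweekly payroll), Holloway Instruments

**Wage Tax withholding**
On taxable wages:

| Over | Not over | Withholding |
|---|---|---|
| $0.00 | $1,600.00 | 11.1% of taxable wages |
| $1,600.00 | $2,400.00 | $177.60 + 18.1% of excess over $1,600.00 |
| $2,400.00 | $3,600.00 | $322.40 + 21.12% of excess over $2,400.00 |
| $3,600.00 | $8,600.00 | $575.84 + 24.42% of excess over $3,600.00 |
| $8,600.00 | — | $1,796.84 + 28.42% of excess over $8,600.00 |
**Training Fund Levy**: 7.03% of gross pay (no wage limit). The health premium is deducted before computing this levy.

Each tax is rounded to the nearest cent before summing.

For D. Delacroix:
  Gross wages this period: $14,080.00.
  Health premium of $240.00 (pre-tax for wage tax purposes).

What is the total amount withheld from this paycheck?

$4,259.00

Wage Tax: taxable = $14,080.00 − $240.00 = $13,840.00
  $1,796.84 + 28.42% × ($13,840.00 − $8,600.00) = $1,796.84 + 28.42% × $5,240.00 = $3,286.05
Training Fund Levy: 7.03% × $13,840.00 = $972.95
Total: $3,286.05 + $972.95 = $4,259.00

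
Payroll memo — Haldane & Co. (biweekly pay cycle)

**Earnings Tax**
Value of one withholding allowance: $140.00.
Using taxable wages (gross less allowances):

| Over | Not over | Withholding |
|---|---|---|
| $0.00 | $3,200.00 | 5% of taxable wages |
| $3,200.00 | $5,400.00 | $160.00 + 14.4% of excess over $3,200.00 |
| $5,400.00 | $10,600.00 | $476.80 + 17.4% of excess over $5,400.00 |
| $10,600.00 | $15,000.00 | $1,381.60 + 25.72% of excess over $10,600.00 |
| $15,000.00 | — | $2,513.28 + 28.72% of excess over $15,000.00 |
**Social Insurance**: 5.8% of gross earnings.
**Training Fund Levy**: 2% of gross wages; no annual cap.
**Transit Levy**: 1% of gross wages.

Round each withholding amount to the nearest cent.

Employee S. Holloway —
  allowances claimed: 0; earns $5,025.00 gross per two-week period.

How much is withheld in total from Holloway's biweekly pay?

Earnings Tax: taxable = $5,025.00
  $160.00 + 14.4% × ($5,025.00 − $3,200.00) = $160.00 + 14.4% × $1,825.00 = $422.80
Social Insurance: 5.8% × $5,025.00 = $291.45
Training Fund Levy: 2% × $5,025.00 = $100.50
Transit Levy: 1% × $5,025.00 = $50.25
Total: $422.80 + $291.45 + $100.50 + $50.25 = $865.00

$865.00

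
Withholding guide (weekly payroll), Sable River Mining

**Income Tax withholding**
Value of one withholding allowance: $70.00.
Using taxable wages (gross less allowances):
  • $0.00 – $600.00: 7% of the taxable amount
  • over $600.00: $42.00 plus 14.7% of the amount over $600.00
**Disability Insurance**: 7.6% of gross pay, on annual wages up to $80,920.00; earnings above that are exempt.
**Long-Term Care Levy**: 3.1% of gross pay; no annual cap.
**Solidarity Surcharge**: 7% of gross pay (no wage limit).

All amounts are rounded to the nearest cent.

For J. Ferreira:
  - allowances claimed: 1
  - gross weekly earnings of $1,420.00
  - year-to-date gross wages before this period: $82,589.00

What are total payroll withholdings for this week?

$295.67

Income Tax: taxable = $1,420.00 − 1×$70.00 = $1,350.00
  $42.00 + 14.7% × ($1,350.00 − $600.00) = $42.00 + 14.7% × $750.00 = $152.25
Disability Insurance: YTD $82,589.00 ≥ cap $80,920.00 → $0.00
Long-Term Care Levy: 3.1% × $1,420.00 = $44.02
Solidarity Surcharge: 7% × $1,420.00 = $99.40
Total: $152.25 + $0.00 + $44.02 + $99.40 = $295.67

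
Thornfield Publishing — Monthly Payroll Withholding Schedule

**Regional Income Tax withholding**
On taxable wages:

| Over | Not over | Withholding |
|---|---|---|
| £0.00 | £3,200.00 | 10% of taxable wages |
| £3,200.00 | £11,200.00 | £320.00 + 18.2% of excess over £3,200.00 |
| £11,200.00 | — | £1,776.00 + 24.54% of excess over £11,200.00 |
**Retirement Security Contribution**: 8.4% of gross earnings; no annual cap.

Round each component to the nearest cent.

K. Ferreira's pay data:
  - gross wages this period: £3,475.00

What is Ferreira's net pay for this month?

Regional Income Tax: taxable = £3,475.00
  £320.00 + 18.2% × (£3,475.00 − £3,200.00) = £320.00 + 18.2% × £275.00 = £370.05
Retirement Security Contribution: 8.4% × £3,475.00 = £291.90
Total withheld: £370.05 + £291.90 = £661.95
Net pay: £3,475.00 − £661.95 = £2,813.05

£2,813.05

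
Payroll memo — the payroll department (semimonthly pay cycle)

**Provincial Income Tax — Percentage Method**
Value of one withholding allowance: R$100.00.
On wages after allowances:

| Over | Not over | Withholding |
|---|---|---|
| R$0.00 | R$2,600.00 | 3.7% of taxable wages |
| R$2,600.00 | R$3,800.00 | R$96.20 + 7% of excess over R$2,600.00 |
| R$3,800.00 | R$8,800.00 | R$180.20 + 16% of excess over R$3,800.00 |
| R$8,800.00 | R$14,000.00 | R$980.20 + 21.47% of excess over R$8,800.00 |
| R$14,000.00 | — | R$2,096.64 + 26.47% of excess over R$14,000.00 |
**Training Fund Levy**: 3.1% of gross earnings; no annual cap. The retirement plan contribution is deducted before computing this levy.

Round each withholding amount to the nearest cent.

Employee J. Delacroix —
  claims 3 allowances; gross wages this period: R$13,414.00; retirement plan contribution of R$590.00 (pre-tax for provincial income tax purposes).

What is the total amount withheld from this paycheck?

Provincial Income Tax: taxable = R$13,414.00 − R$590.00 − 3×R$100.00 = R$12,524.00
  R$980.20 + 21.47% × (R$12,524.00 − R$8,800.00) = R$980.20 + 21.47% × R$3,724.00 = R$1,779.74
Training Fund Levy: 3.1% × R$12,824.00 = R$397.54
Total: R$1,779.74 + R$397.54 = R$2,177.28

R$2,177.28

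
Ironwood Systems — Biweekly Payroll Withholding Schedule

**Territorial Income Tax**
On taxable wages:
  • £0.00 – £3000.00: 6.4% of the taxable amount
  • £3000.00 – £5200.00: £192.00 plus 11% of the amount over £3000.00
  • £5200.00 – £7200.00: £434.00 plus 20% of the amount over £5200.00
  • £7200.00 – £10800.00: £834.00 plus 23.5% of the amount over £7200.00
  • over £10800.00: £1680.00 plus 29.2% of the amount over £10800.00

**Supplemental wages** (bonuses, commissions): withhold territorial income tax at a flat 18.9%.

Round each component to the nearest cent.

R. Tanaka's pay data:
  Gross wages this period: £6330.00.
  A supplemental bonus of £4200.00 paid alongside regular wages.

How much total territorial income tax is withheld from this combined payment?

£1453.80

Territorial Income Tax: taxable = £6330.00
  £434.00 + 20% × (£6330.00 − £5200.00) = £434.00 + 20% × £1130.00 = £660.00
Supplemental (18.9% flat on bonus): 18.9% × £4200.00 = £793.80
Total territorial income tax: £660.00 + £793.80 = £1453.80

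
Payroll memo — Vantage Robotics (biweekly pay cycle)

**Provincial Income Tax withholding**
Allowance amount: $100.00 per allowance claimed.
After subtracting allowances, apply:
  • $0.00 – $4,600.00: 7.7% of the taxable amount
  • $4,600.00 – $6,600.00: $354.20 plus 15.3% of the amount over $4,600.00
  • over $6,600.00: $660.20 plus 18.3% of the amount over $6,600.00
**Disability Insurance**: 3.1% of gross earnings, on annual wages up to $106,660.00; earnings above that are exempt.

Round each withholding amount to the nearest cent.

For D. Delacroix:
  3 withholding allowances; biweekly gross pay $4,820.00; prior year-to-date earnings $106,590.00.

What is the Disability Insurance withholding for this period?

Disability Insurance: cap $106,660.00 − YTD $106,590.00 = $70.00 subject; 3.1% × $70.00 = $2.17

$2.17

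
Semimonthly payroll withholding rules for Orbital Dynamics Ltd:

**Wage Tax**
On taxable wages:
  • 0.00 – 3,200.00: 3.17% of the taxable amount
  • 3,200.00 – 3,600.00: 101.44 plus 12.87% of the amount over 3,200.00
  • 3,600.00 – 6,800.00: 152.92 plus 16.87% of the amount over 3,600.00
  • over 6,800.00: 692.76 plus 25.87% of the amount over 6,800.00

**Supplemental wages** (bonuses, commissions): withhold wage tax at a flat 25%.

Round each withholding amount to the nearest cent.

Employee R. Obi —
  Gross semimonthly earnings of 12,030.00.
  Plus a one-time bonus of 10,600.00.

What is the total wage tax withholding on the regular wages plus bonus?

4,695.76

Wage Tax: taxable = 12,030.00
  692.76 + 25.87% × (12,030.00 − 6,800.00) = 692.76 + 25.87% × 5,230.00 = 2,045.76
Supplemental (25% flat on bonus): 25% × 10,600.00 = 2,650.00
Total wage tax: 2,045.76 + 2,650.00 = 4,695.76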